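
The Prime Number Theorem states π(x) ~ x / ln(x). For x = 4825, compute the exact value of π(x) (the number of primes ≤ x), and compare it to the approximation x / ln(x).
π(4825) = 649;  x/ln(x) ≈ 568.88;  relative error ≈ 12.35%.

Directly count primes up to 4825: π(4825) = 649. The PNT approximation gives 4825/ln(4825) ≈ 4825/8.48157 ≈ 568.88. Relative error (π(x) − x/ln(x)) / π(x) ≈ 12.35%; the approximation is known to undercount slightly (Li(x) is a better estimate).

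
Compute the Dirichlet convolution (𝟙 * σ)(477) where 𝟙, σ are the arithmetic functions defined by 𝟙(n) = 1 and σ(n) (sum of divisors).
(𝟙 * σ)(477) = 990

Divisors of 477: [1, 3, 9, 53, 159, 477]. For each d | 477:
  d = 1: 𝟙(1) · σ(477/1) = 1 · 702 = 702
  d = 3: 𝟙(3) · σ(477/3) = 1 · 216 = 216
  d = 9: 𝟙(9) · σ(477/9) = 1 · 54 = 54
  d = 53: 𝟙(53) · σ(477/53) = 1 · 13 = 13
  d = 159: 𝟙(159) · σ(477/159) = 1 · 4 = 4
  d = 477: 𝟙(477) · σ(477/477) = 1 · 1 = 1
Summing: (𝟙 * σ)(477) = 702 + 216 + 54 + 13 + 4 + 1 = 990.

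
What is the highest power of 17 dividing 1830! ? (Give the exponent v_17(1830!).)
v_17(1830!) = 113

Legendre's formula: v_p(n!) = Σ_{k ≥ 1} ⌊n / p^k⌋. For p = 17, n = 1830, the terms are:
  ⌊1830/17^1⌋ = ⌊1830/17⌋ = 107
  ⌊1830/17^2⌋ = ⌊1830/289⌋ = 6
(the next term ⌊1830/17^3⌋ = 0, terminating the sum). Summing: v_17(1830!) = 107 + 6 = 113.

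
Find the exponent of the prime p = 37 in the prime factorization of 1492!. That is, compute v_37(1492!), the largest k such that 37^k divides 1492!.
v_37(1492!) = 41

Legendre's formula: v_p(n!) = Σ_{k ≥ 1} ⌊n / p^k⌋. For p = 37, n = 1492, the terms are:
  ⌊1492/37^1⌋ = ⌊1492/37⌋ = 40
  ⌊1492/37^2⌋ = ⌊1492/1369⌋ = 1
(the next term ⌊1492/37^3⌋ = 0, terminating the sum). Summing: v_37(1492!) = 40 + 1 = 41.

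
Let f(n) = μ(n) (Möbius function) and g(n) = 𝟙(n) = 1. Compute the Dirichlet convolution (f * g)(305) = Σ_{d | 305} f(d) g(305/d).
(μ * 𝟙)(305) = 0

Divisors of 305: [1, 5, 61, 305]. For each d | 305:
  d = 1: μ(1) · 𝟙(305/1) = 1 · 1 = 1
  d = 5: μ(5) · 𝟙(305/5) = -1 · 1 = -1
  d = 61: μ(61) · 𝟙(305/61) = -1 · 1 = -1
  d = 305: μ(305) · 𝟙(305/305) = 1 · 1 = 1
Summing: (μ * 𝟙)(305) = 1 + -1 + -1 + 1 = 0.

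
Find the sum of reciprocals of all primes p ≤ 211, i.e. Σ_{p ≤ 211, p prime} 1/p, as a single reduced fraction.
Σ 1/p = 3215488142498485484492183158345029261034221047849345857469577412562094716564064084247/1645783550795210387735581011435590727981167322669649249414629852197255934130751870910

π(211) = 47, so the primes ≤ 211 are [2, 3, 5, 7, 11, 13, 17, 19, 23, 29, 31, 37, 41, 43, 47, 53, 59, 61, 67, 71, 73, 79, 83, 89, 97, 101, 103, 107, 109, 113, 127, 131, 137, 139, 149, 151, 157, 163, 167, 173, 179, 181, 191, 193, 197, 199, 211]. Summing 1/p over these primes: 3215488142498485484492183158345029261034221047849345857469577412562094716564064084247/1645783550795210387735581011435590727981167322669649249414629852197255934130751870910 ≈ 1.9538. Mertens estimate ln ln(211) + 0.2615 ≈ 1.9389.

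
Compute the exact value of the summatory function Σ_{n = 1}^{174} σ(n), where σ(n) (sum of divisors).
Σ_{n ≤ 174} σ(n) = 24964

Compute σ(n) for each 1 ≤ n ≤ 174: σ(1) = 1, σ(2) = 3, σ(3) = 4, σ(4) = 7, σ(5) = 6, σ(6) = 12, σ(7) = 8, σ(8) = 15, σ(9) = 13, σ(10) = 18, σ(11) = 12, σ(12) = 28, σ(13) = 14, σ(14) = 24, σ(15) = 24, σ(16) = 31, σ(17) = 18, σ(18) = 39, σ(19) = 20, σ(20) = 42, σ(21) = 32, σ(22) = 36, σ(23) = 24, σ(24) = 60, σ(25) = 31, σ(26) = 42, σ(27) = 40, σ(28) = 56, σ(29) = 30, σ(30) = 72, σ(31) = 32, σ(32) = 63, σ(33) = 48, σ(34) = 54, σ(35) = 48, σ(36) = 91, σ(37) = 38, σ(38) = 60, σ(39) = 56, σ(40) = 90, σ(41) = 42, σ(42) = 96, σ(43) = 44, σ(44) = 84, σ(45) = 78, σ(46) = 72, σ(47) = 48, σ(48) = 124, σ(49) = 57, σ(50) = 93, σ(51) = 72, σ(52) = 98, σ(53) = 54, σ(54) = 120, σ(55) = 72, σ(56) = 120, σ(57) = 80, σ(58) = 90, σ(59) = 60, σ(60) = 168, σ(61) = 62, σ(62) = 96, σ(63) = 104, σ(64) = 127, σ(65) = 84, σ(66) = 144, σ(67) = 68, σ(68) = 126, σ(69) = 96, σ(70) = 144, σ(71) = 72, σ(72) = 195, σ(73) = 74, σ(74) = 114, σ(75) = 124, σ(76) = 140, σ(77) = 96, σ(78) = 168, σ(79) = 80, σ(80) = 186, σ(81) = 121, σ(82) = 126, σ(83) = 84, σ(84) = 224, σ(85) = 108, σ(86) = 132, σ(87) = 120, σ(88) = 180, σ(89) = 90, σ(90) = 234, σ(91) = 112, σ(92) = 168, σ(93) = 128, σ(94) = 144, σ(95) = 120, σ(96) = 252, σ(97) = 98, σ(98) = 171, σ(99) = 156, σ(100) = 217, σ(101) = 102, σ(102) = 216, σ(103) = 104, σ(104) = 210, σ(105) = 192, σ(106) = 162, σ(107) = 108, σ(108) = 280, σ(109) = 110, σ(110) = 216, σ(111) = 152, σ(112) = 248, σ(113) = 114, σ(114) = 240, σ(115) = 144, σ(116) = 210, σ(117) = 182, σ(118) = 180, σ(119) = 144, σ(120) = 360, σ(121) = 133, σ(122) = 186, σ(123) = 168, σ(124) = 224, σ(125) = 156, σ(126) = 312, σ(127) = 128, σ(128) = 255, σ(129) = 176, σ(130) = 252, σ(131) = 132, σ(132) = 336, σ(133) = 160, σ(134) = 204, σ(135) = 240, σ(136) = 270, σ(137) = 138, σ(138) = 288, σ(139) = 140, σ(140) = 336, σ(141) = 192, σ(142) = 216, σ(143) = 168, σ(144) = 403, σ(145) = 180, σ(146) = 222, σ(147) = 228, σ(148) = 266, σ(149) = 150, σ(150) = 372, σ(151) = 152, σ(152) = 300, σ(153) = 234, σ(154) = 288, σ(155) = 192, σ(156) = 392, σ(157) = 158, σ(158) = 240, σ(159) = 216, σ(160) = 378, σ(161) = 192, σ(162) = 363, σ(163) = 164, σ(164) = 294, σ(165) = 288, σ(166) = 252, σ(167) = 168, σ(168) = 480, σ(169) = 183, σ(170) = 324, σ(171) = 260, σ(172) = 308, σ(173) = 174, σ(174) = 360. Summing all 174 values: 24964. (Average order: Σ_{n ≤ x} σ(n) ~ (π²/12) x². For x = 174, (π²/12)·174² ≈ 24901.01.)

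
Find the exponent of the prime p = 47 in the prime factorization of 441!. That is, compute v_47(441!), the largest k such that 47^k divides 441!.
v_47(441!) = 9

Legendre's formula: v_p(n!) = Σ_{k ≥ 1} ⌊n / p^k⌋. For p = 47, n = 441, the terms are:
  ⌊441/47^1⌋ = ⌊441/47⌋ = 9
(the next term ⌊441/47^2⌋ = 0, terminating the sum). Summing: v_47(441!) = 9 = 9.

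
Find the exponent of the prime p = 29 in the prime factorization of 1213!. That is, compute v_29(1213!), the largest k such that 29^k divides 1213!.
v_29(1213!) = 42

Legendre's formula: v_p(n!) = Σ_{k ≥ 1} ⌊n / p^k⌋. For p = 29, n = 1213, the terms are:
  ⌊1213/29^1⌋ = ⌊1213/29⌋ = 41
  ⌊1213/29^2⌋ = ⌊1213/841⌋ = 1
(the next term ⌊1213/29^3⌋ = 0, terminating the sum). Summing: v_29(1213!) = 41 + 1 = 42.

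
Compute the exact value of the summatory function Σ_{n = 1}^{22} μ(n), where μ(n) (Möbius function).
Σ_{n ≤ 22} μ(n) = -1

Compute μ(n) for each 1 ≤ n ≤ 22: μ(1) = 1, μ(2) = -1, μ(3) = -1, μ(4) = 0, μ(5) = -1, μ(6) = 1, μ(7) = -1, μ(8) = 0, μ(9) = 0, μ(10) = 1, μ(11) = -1, μ(12) = 0, μ(13) = -1, μ(14) = 1, μ(15) = 1, μ(16) = 0, μ(17) = -1, μ(18) = 0, μ(19) = -1, μ(20) = 0, μ(21) = 1, μ(22) = 1. Summing all 22 values: -1. (Mertens function M(x) = Σ_{n ≤ x} μ(n); on average M(x) should be small (PNT ⟺ M(x) = o(x)).)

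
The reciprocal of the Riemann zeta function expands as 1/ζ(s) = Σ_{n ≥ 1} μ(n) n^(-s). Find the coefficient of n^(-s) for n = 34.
μ(34) = 1

Factor n = 34 = 2 · 17. μ(n) = 0 if any exponent ≥ 2 (not squarefree); otherwise μ(n) = (−1)^{ω(n)} where ω(n) is the number of distinct prime factors. Applying: μ(34) = 1.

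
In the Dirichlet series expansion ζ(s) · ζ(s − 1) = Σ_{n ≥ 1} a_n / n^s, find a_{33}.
σ(33) = 48

In the product (Σ m^0/m^s)(Σ k / k^s) = Σ (Σ_{d | n} d) / n^s, the coefficient of 1/n^s is σ(n) = Σ_{d | n} d. For n = 33, divisors are [1, 3, 11, 33]; summing: σ(33) = 48.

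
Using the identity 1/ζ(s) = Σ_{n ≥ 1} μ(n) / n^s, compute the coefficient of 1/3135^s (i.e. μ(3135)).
μ(3135) = 1

Factor n = 3135 = 3 · 5 · 11 · 19. μ(n) = 0 if any exponent ≥ 2 (not squarefree); otherwise μ(n) = (−1)^{ω(n)} where ω(n) is the number of distinct prime factors. Applying: μ(3135) = 1.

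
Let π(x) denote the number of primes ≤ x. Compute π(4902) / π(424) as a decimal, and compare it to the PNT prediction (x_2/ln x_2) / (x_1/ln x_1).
π(4902)/π(424) = 654/82 ≈ 7.9756;  PNT prediction ≈ 8.2311.

π(424) = 82 and π(4902) = 654, so π(4902)/π(424) ≈ 7.9756. The PNT-predicted ratio is (4902/ln(4902)) / (424/ln(424)) ≈ 8.2311. The two agree to within a few percent, as expected.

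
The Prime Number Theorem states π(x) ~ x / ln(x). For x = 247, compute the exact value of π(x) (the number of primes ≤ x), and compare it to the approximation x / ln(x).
π(247) = 53;  x/ln(x) ≈ 44.83;  relative error ≈ 15.41%.

Directly count primes up to 247: π(247) = 53. The PNT approximation gives 247/ln(247) ≈ 247/5.50939 ≈ 44.83. Relative error (π(x) − x/ln(x)) / π(x) ≈ 15.41%; the approximation is known to undercount slightly (Li(x) is a better estimate).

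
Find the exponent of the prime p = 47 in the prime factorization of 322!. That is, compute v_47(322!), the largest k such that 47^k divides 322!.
v_47(322!) = 6

Legendre's formula: v_p(n!) = Σ_{k ≥ 1} ⌊n / p^k⌋. For p = 47, n = 322, the terms are:
  ⌊322/47^1⌋ = ⌊322/47⌋ = 6
(the next term ⌊322/47^2⌋ = 0, terminating the sum). Summing: v_47(322!) = 6 = 6.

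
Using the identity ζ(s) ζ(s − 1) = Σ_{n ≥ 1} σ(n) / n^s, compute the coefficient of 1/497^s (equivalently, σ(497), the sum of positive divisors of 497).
σ(497) = 576

In the product (Σ m^0/m^s)(Σ k / k^s) = Σ (Σ_{d | n} d) / n^s, the coefficient of 1/n^s is σ(n) = Σ_{d | n} d. For n = 497, divisors are [1, 7, 71, 497]; summing: σ(497) = 576.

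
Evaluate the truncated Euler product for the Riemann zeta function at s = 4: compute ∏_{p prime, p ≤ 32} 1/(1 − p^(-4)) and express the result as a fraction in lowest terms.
∏ = 44480956869217573792253389310087/41097743855049154662236160000000

The primes p ≤ 32 are [2, 3, 5, 7, 11, 13, 17, 19, 23, 29, 31]. For each prime, (1 − 1/p^4)^(-1) = p^4 / (p^4 − 1). The product is (1 − 1/2^4)^(-1), (1 − 1/3^4)^(-1), (1 − 1/5^4)^(-1), (1 − 1/7^4)^(-1), (1 − 1/11^4)^(-1), (1 − 1/13^4)^(-1), (1 − 1/17^4)^(-1), (1 − 1/19^4)^(-1), (1 − 1/23^4)^(-1), (1 − 1/29^4)^(-1), (1 − 1/31^4)^(-1) = ∏ p^4 / (p^4 − 1) = 44480956869217573792253389310087/41097743855049154662236160000000.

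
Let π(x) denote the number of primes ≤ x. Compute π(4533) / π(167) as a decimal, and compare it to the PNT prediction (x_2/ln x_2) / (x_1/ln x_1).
π(4533)/π(167) = 615/39 ≈ 15.7692;  PNT prediction ≈ 16.5007.

π(167) = 39 and π(4533) = 615, so π(4533)/π(167) ≈ 15.7692. The PNT-predicted ratio is (4533/ln(4533)) / (167/ln(167)) ≈ 16.5007. The two agree to within a few percent, as expected.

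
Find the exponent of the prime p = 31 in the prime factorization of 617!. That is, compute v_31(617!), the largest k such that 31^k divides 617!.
v_31(617!) = 19

Legendre's formula: v_p(n!) = Σ_{k ≥ 1} ⌊n / p^k⌋. For p = 31, n = 617, the terms are:
  ⌊617/31^1⌋ = ⌊617/31⌋ = 19
(the next term ⌊617/31^2⌋ = 0, terminating the sum). Summing: v_31(617!) = 19 = 19.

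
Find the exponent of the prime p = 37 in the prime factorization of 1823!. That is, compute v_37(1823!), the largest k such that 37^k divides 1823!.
v_37(1823!) = 50

Legendre's formula: v_p(n!) = Σ_{k ≥ 1} ⌊n / p^k⌋. For p = 37, n = 1823, the terms are:
  ⌊1823/37^1⌋ = ⌊1823/37⌋ = 49
  ⌊1823/37^2⌋ = ⌊1823/1369⌋ = 1
(the next term ⌊1823/37^3⌋ = 0, terminating the sum). Summing: v_37(1823!) = 49 + 1 = 50.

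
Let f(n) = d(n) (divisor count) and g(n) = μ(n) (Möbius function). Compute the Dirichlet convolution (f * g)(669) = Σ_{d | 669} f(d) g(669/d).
(d * μ)(669) = 1

Divisors of 669: [1, 3, 223, 669]. For each d | 669:
  d = 1: d(1) · μ(669/1) = 1 · 1 = 1
  d = 3: d(3) · μ(669/3) = 2 · -1 = -2
  d = 223: d(223) · μ(669/223) = 2 · -1 = -2
  d = 669: d(669) · μ(669/669) = 4 · 1 = 4
Summing: (d * μ)(669) = 1 + -2 + -2 + 4 = 1.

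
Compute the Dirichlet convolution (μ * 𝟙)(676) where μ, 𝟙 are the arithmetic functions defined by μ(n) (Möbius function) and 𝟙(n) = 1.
(μ * 𝟙)(676) = 0

Divisors of 676: [1, 2, 4, 13, 26, 52, 169, 338, 676]. For each d | 676:
  d = 1: μ(1) · 𝟙(676/1) = 1 · 1 = 1
  d = 2: μ(2) · 𝟙(676/2) = -1 · 1 = -1
  d = 4: μ(4) · 𝟙(676/4) = 0 · 1 = 0
  d = 13: μ(13) · 𝟙(676/13) = -1 · 1 = -1
  d = 26: μ(26) · 𝟙(676/26) = 1 · 1 = 1
  d = 52: μ(52) · 𝟙(676/52) = 0 · 1 = 0
  d = 169: μ(169) · 𝟙(676/169) = 0 · 1 = 0
  d = 338: μ(338) · 𝟙(676/338) = 0 · 1 = 0
  d = 676: μ(676) · 𝟙(676/676) = 0 · 1 = 0
Summing: (μ * 𝟙)(676) = 1 + -1 + 0 + -1 + 1 + 0 + 0 + 0 + 0 = 0.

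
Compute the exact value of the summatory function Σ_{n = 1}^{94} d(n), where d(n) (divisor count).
Σ_{n ≤ 94} d(n) = 443

Compute d(n) for each 1 ≤ n ≤ 94: d(1) = 1, d(2) = 2, d(3) = 2, d(4) = 3, d(5) = 2, d(6) = 4, d(7) = 2, d(8) = 4, d(9) = 3, d(10) = 4, d(11) = 2, d(12) = 6, d(13) = 2, d(14) = 4, d(15) = 4, d(16) = 5, d(17) = 2, d(18) = 6, d(19) = 2, d(20) = 6, d(21) = 4, d(22) = 4, d(23) = 2, d(24) = 8, d(25) = 3, d(26) = 4, d(27) = 4, d(28) = 6, d(29) = 2, d(30) = 8, d(31) = 2, d(32) = 6, d(33) = 4, d(34) = 4, d(35) = 4, d(36) = 9, d(37) = 2, d(38) = 4, d(39) = 4, d(40) = 8, d(41) = 2, d(42) = 8, d(43) = 2, d(44) = 6, d(45) = 6, d(46) = 4, d(47) = 2, d(48) = 10, d(49) = 3, d(50) = 6, d(51) = 4, d(52) = 6, d(53) = 2, d(54) = 8, d(55) = 4, d(56) = 8, d(57) = 4, d(58) = 4, d(59) = 2, d(60) = 12, d(61) = 2, d(62) = 4, d(63) = 6, d(64) = 7, d(65) = 4, d(66) = 8, d(67) = 2, d(68) = 6, d(69) = 4, d(70) = 8, d(71) = 2, d(72) = 12, d(73) = 2, d(74) = 4, d(75) = 6, d(76) = 6, d(77) = 4, d(78) = 8, d(79) = 2, d(80) = 10, d(81) = 5, d(82) = 4, d(83) = 2, d(84) = 12, d(85) = 4, d(86) = 4, d(87) = 4, d(88) = 8, d(89) = 2, d(90) = 12, d(91) = 4, d(92) = 6, d(93) = 4, d(94) = 4. Summing all 94 values: 443. (Dirichlet's divisor formula: Σ_{n ≤ x} d(n) = x ln(x) + (2γ − 1) x + O(√x). For x = 94, the asymptotic estimate is ≈ 441.59.)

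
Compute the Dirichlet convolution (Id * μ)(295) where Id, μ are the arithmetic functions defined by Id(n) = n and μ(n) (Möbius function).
(Id * μ)(295) = 232

Divisors of 295: [1, 5, 59, 295]. For each d | 295:
  d = 1: Id(1) · μ(295/1) = 1 · 1 = 1
  d = 5: Id(5) · μ(295/5) = 5 · -1 = -5
  d = 59: Id(59) · μ(295/59) = 59 · -1 = -59
  d = 295: Id(295) · μ(295/295) = 295 · 1 = 295
Summing: (Id * μ)(295) = 1 + -5 + -59 + 295 = 232.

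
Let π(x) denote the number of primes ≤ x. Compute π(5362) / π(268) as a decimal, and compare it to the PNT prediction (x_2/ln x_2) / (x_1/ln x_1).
π(5362)/π(268) = 708/56 ≈ 12.6429;  PNT prediction ≈ 13.0267.

π(268) = 56 and π(5362) = 708, so π(5362)/π(268) ≈ 12.6429. The PNT-predicted ratio is (5362/ln(5362)) / (268/ln(268)) ≈ 13.0267. The two agree to within a few percent, as expected.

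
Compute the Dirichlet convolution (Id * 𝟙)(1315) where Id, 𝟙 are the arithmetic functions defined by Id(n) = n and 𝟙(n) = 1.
(Id * 𝟙)(1315) = 1584

Divisors of 1315: [1, 5, 263, 1315]. For each d | 1315:
  d = 1: Id(1) · 𝟙(1315/1) = 1 · 1 = 1
  d = 5: Id(5) · 𝟙(1315/5) = 5 · 1 = 5
  d = 263: Id(263) · 𝟙(1315/263) = 263 · 1 = 263
  d = 1315: Id(1315) · 𝟙(1315/1315) = 1315 · 1 = 1315
Summing: (Id * 𝟙)(1315) = 1 + 5 + 263 + 1315 = 1584.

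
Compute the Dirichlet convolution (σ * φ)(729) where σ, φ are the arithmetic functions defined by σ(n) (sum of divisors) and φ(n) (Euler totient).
(σ * φ)(729) = 5103

Divisors of 729: [1, 3, 9, 27, 81, 243, 729]. For each d | 729:
  d = 1: σ(1) · φ(729/1) = 1 · 486 = 486
  d = 3: σ(3) · φ(729/3) = 4 · 162 = 648
  d = 9: σ(9) · φ(729/9) = 13 · 54 = 702
  d = 27: σ(27) · φ(729/27) = 40 · 18 = 720
  d = 81: σ(81) · φ(729/81) = 121 · 6 = 726
  d = 243: σ(243) · φ(729/243) = 364 · 2 = 728
  d = 729: σ(729) · φ(729/729) = 1093 · 1 = 1093
Summing: (σ * φ)(729) = 486 + 648 + 702 + 720 + 726 + 728 + 1093 = 5103.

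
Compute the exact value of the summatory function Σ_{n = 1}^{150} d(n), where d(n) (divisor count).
Σ_{n ≤ 150} d(n) = 780

Compute d(n) for each 1 ≤ n ≤ 150: d(1) = 1, d(2) = 2, d(3) = 2, d(4) = 3, d(5) = 2, d(6) = 4, d(7) = 2, d(8) = 4, d(9) = 3, d(10) = 4, d(11) = 2, d(12) = 6, d(13) = 2, d(14) = 4, d(15) = 4, d(16) = 5, d(17) = 2, d(18) = 6, d(19) = 2, d(20) = 6, d(21) = 4, d(22) = 4, d(23) = 2, d(24) = 8, d(25) = 3, d(26) = 4, d(27) = 4, d(28) = 6, d(29) = 2, d(30) = 8, d(31) = 2, d(32) = 6, d(33) = 4, d(34) = 4, d(35) = 4, d(36) = 9, d(37) = 2, d(38) = 4, d(39) = 4, d(40) = 8, d(41) = 2, d(42) = 8, d(43) = 2, d(44) = 6, d(45) = 6, d(46) = 4, d(47) = 2, d(48) = 10, d(49) = 3, d(50) = 6, d(51) = 4, d(52) = 6, d(53) = 2, d(54) = 8, d(55) = 4, d(56) = 8, d(57) = 4, d(58) = 4, d(59) = 2, d(60) = 12, d(61) = 2, d(62) = 4, d(63) = 6, d(64) = 7, d(65) = 4, d(66) = 8, d(67) = 2, d(68) = 6, d(69) = 4, d(70) = 8, d(71) = 2, d(72) = 12, d(73) = 2, d(74) = 4, d(75) = 6, d(76) = 6, d(77) = 4, d(78) = 8, d(79) = 2, d(80) = 10, d(81) = 5, d(82) = 4, d(83) = 2, d(84) = 12, d(85) = 4, d(86) = 4, d(87) = 4, d(88) = 8, d(89) = 2, d(90) = 12, d(91) = 4, d(92) = 6, d(93) = 4, d(94) = 4, d(95) = 4, d(96) = 12, d(97) = 2, d(98) = 6, d(99) = 6, d(100) = 9, d(101) = 2, d(102) = 8, d(103) = 2, d(104) = 8, d(105) = 8, d(106) = 4, d(107) = 2, d(108) = 12, d(109) = 2, d(110) = 8, d(111) = 4, d(112) = 10, d(113) = 2, d(114) = 8, d(115) = 4, d(116) = 6, d(117) = 6, d(118) = 4, d(119) = 4, d(120) = 16, d(121) = 3, d(122) = 4, d(123) = 4, d(124) = 6, d(125) = 4, d(126) = 12, d(127) = 2, d(128) = 8, d(129) = 4, d(130) = 8, d(131) = 2, d(132) = 12, d(133) = 4, d(134) = 4, d(135) = 8, d(136) = 8, d(137) = 2, d(138) = 8, d(139) = 2, d(140) = 12, d(141) = 4, d(142) = 4, d(143) = 4, d(144) = 15, d(145) = 4, d(146) = 4, d(147) = 6, d(148) = 6, d(149) = 2, d(150) = 12. Summing all 150 values: 780. (Dirichlet's divisor formula: Σ_{n ≤ x} d(n) = x ln(x) + (2γ − 1) x + O(√x). For x = 150, the asymptotic estimate is ≈ 774.76.)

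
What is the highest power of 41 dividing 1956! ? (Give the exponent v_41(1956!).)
v_41(1956!) = 48

Legendre's formula: v_p(n!) = Σ_{k ≥ 1} ⌊n / p^k⌋. For p = 41, n = 1956, the terms are:
  ⌊1956/41^1⌋ = ⌊1956/41⌋ = 47
  ⌊1956/41^2⌋ = ⌊1956/1681⌋ = 1
(the next term ⌊1956/41^3⌋ = 0, terminating the sum). Summing: v_41(1956!) = 47 + 1 = 48.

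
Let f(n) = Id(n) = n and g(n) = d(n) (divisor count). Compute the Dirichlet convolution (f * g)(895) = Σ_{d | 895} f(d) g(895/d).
(Id * d)(895) = 1267

Divisors of 895: [1, 5, 179, 895]. For each d | 895:
  d = 1: Id(1) · d(895/1) = 1 · 4 = 4
  d = 5: Id(5) · d(895/5) = 5 · 2 = 10
  d = 179: Id(179) · d(895/179) = 179 · 2 = 358
  d = 895: Id(895) · d(895/895) = 895 · 1 = 895
Summing: (Id * d)(895) = 4 + 10 + 358 + 895 = 1267.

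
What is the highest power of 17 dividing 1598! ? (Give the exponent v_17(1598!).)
v_17(1598!) = 99

Legendre's formula: v_p(n!) = Σ_{k ≥ 1} ⌊n / p^k⌋. For p = 17, n = 1598, the terms are:
  ⌊1598/17^1⌋ = ⌊1598/17⌋ = 94
  ⌊1598/17^2⌋ = ⌊1598/289⌋ = 5
(the next term ⌊1598/17^3⌋ = 0, terminating the sum). Summing: v_17(1598!) = 94 + 5 = 99.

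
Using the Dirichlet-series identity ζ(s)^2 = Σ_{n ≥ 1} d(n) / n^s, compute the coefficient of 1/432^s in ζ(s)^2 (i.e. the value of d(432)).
d(432) = 20

ζ(s)^2 = (Σ 1/m^s)(Σ 1/k^s). The coefficient of 1/n^s in the product is the number of ordered pairs (m, k) with mk = n, which equals d(n). For n = 432, divisors are [1, 2, 3, 4, 6, 8, 9, 12, 16, 18, 24, 27, 36, 48, 54, 72, 108, 144, 216, 432], so d(432) = 20.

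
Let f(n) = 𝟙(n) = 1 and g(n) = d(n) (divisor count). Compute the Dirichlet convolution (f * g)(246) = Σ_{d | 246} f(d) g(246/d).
(𝟙 * d)(246) = 27

Divisors of 246: [1, 2, 3, 6, 41, 82, 123, 246]. For each d | 246:
  d = 1: 𝟙(1) · d(246/1) = 1 · 8 = 8
  d = 2: 𝟙(2) · d(246/2) = 1 · 4 = 4
  d = 3: 𝟙(3) · d(246/3) = 1 · 4 = 4
  d = 6: 𝟙(6) · d(246/6) = 1 · 2 = 2
  d = 41: 𝟙(41) · d(246/41) = 1 · 4 = 4
  d = 82: 𝟙(82) · d(246/82) = 1 · 2 = 2
  d = 123: 𝟙(123) · d(246/123) = 1 · 2 = 2
  d = 246: 𝟙(246) · d(246/246) = 1 · 1 = 1
Summing: (𝟙 * d)(246) = 8 + 4 + 4 + 2 + 4 + 2 + 2 + 1 = 27.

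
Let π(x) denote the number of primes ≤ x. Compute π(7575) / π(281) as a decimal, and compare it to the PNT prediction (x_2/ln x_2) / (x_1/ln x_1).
π(7575)/π(281) = 961/60 ≈ 16.0167;  PNT prediction ≈ 17.0157.

π(281) = 60 and π(7575) = 961, so π(7575)/π(281) ≈ 16.0167. The PNT-predicted ratio is (7575/ln(7575)) / (281/ln(281)) ≈ 17.0157. The two agree to within a few percent, as expected.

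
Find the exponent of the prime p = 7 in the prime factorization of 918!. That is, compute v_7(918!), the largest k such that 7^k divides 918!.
v_7(918!) = 151

Legendre's formula: v_p(n!) = Σ_{k ≥ 1} ⌊n / p^k⌋. For p = 7, n = 918, the terms are:
  ⌊918/7^1⌋ = ⌊918/7⌋ = 131
  ⌊918/7^2⌋ = ⌊918/49⌋ = 18
  ⌊918/7^3⌋ = ⌊918/343⌋ = 2
(the next term ⌊918/7^4⌋ = 0, terminating the sum). Summing: v_7(918!) = 131 + 18 + 2 = 151.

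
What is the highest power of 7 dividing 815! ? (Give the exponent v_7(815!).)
v_7(815!) = 134

Legendre's formula: v_p(n!) = Σ_{k ≥ 1} ⌊n / p^k⌋. For p = 7, n = 815, the terms are:
  ⌊815/7^1⌋ = ⌊815/7⌋ = 116
  ⌊815/7^2⌋ = ⌊815/49⌋ = 16
  ⌊815/7^3⌋ = ⌊815/343⌋ = 2
(the next term ⌊815/7^4⌋ = 0, terminating the sum). Summing: v_7(815!) = 116 + 16 + 2 = 134.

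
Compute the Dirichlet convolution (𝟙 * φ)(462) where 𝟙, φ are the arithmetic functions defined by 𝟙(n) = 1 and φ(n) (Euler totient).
(𝟙 * φ)(462) = 462

Divisors of 462: [1, 2, 3, 6, 7, 11, 14, 21, 22, 33, 42, 66, 77, 154, 231, 462]. For each d | 462:
  d = 1: 𝟙(1) · φ(462/1) = 1 · 120 = 120
  d = 2: 𝟙(2) · φ(462/2) = 1 · 120 = 120
  d = 3: 𝟙(3) · φ(462/3) = 1 · 60 = 60
  d = 6: 𝟙(6) · φ(462/6) = 1 · 60 = 60
  d = 7: 𝟙(7) · φ(462/7) = 1 · 20 = 20
  d = 11: 𝟙(11) · φ(462/11) = 1 · 12 = 12
  d = 14: 𝟙(14) · φ(462/14) = 1 · 20 = 20
  d = 21: 𝟙(21) · φ(462/21) = 1 · 10 = 10
  d = 22: 𝟙(22) · φ(462/22) = 1 · 12 = 12
  d = 33: 𝟙(33) · φ(462/33) = 1 · 6 = 6
  d = 42: 𝟙(42) · φ(462/42) = 1 · 10 = 10
  d = 66: 𝟙(66) · φ(462/66) = 1 · 6 = 6
  d = 77: 𝟙(77) · φ(462/77) = 1 · 2 = 2
  d = 154: 𝟙(154) · φ(462/154) = 1 · 2 = 2
  d = 231: 𝟙(231) · φ(462/231) = 1 · 1 = 1
  d = 462: 𝟙(462) · φ(462/462) = 1 · 1 = 1
Summing: (𝟙 * φ)(462) = 120 + 120 + 60 + 60 + 20 + 12 + 20 + 10 + 12 + 6 + 10 + 6 + 2 + 2 + 1 + 1 = 462.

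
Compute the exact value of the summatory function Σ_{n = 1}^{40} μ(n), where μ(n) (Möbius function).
Σ_{n ≤ 40} μ(n) = 0

Compute μ(n) for each 1 ≤ n ≤ 40: μ(1) = 1, μ(2) = -1, μ(3) = -1, μ(4) = 0, μ(5) = -1, μ(6) = 1, μ(7) = -1, μ(8) = 0, μ(9) = 0, μ(10) = 1, μ(11) = -1, μ(12) = 0, μ(13) = -1, μ(14) = 1, μ(15) = 1, μ(16) = 0, μ(17) = -1, μ(18) = 0, μ(19) = -1, μ(20) = 0, μ(21) = 1, μ(22) = 1, μ(23) = -1, μ(24) = 0, μ(25) = 0, μ(26) = 1, μ(27) = 0, μ(28) = 0, μ(29) = -1, μ(30) = -1, μ(31) = -1, μ(32) = 0, μ(33) = 1, μ(34) = 1, μ(35) = 1, μ(36) = 0, μ(37) = -1, μ(38) = 1, μ(39) = 1, μ(40) = 0. Summing all 40 values: 0. (Mertens function M(x) = Σ_{n ≤ x} μ(n); on average M(x) should be small (PNT ⟺ M(x) = o(x)).)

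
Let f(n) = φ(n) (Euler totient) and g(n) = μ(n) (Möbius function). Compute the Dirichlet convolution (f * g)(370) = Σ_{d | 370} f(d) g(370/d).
(φ * μ)(370) = 0

Divisors of 370: [1, 2, 5, 10, 37, 74, 185, 370]. For each d | 370:
  d = 1: φ(1) · μ(370/1) = 1 · -1 = -1
  d = 2: φ(2) · μ(370/2) = 1 · 1 = 1
  d = 5: φ(5) · μ(370/5) = 4 · 1 = 4
  d = 10: φ(10) · μ(370/10) = 4 · -1 = -4
  d = 37: φ(37) · μ(370/37) = 36 · 1 = 36
  d = 74: φ(74) · μ(370/74) = 36 · -1 = -36
  d = 185: φ(185) · μ(370/185) = 144 · -1 = -144
  d = 370: φ(370) · μ(370/370) = 144 · 1 = 144
Summing: (φ * μ)(370) = -1 + 1 + 4 + -4 + 36 + -36 + -144 + 144 = 0.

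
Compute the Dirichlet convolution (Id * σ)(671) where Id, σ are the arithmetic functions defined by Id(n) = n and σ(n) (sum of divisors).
(Id * σ)(671) = 2829

Divisors of 671: [1, 11, 61, 671]. For each d | 671:
  d = 1: Id(1) · σ(671/1) = 1 · 744 = 744
  d = 11: Id(11) · σ(671/11) = 11 · 62 = 682
  d = 61: Id(61) · σ(671/61) = 61 · 12 = 732
  d = 671: Id(671) · σ(671/671) = 671 · 1 = 671
Summing: (Id * σ)(671) = 744 + 682 + 732 + 671 = 2829.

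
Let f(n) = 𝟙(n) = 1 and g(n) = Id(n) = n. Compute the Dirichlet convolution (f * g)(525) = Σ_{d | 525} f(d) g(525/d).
(𝟙 * Id)(525) = 992

Divisors of 525: [1, 3, 5, 7, 15, 21, 25, 35, 75, 105, 175, 525]. For each d | 525:
  d = 1: 𝟙(1) · Id(525/1) = 1 · 525 = 525
  d = 3: 𝟙(3) · Id(525/3) = 1 · 175 = 175
  d = 5: 𝟙(5) · Id(525/5) = 1 · 105 = 105
  d = 7: 𝟙(7) · Id(525/7) = 1 · 75 = 75
  d = 15: 𝟙(15) · Id(525/15) = 1 · 35 = 35
  d = 21: 𝟙(21) · Id(525/21) = 1 · 25 = 25
  d = 25: 𝟙(25) · Id(525/25) = 1 · 21 = 21
  d = 35: 𝟙(35) · Id(525/35) = 1 · 15 = 15
  d = 75: 𝟙(75) · Id(525/75) = 1 · 7 = 7
  d = 105: 𝟙(105) · Id(525/105) = 1 · 5 = 5
  d = 175: 𝟙(175) · Id(525/175) = 1 · 3 = 3
  d = 525: 𝟙(525) · Id(525/525) = 1 · 1 = 1
Summing: (𝟙 * Id)(525) = 525 + 175 + 105 + 75 + 35 + 25 + 21 + 15 + 7 + 5 + 3 + 1 = 992.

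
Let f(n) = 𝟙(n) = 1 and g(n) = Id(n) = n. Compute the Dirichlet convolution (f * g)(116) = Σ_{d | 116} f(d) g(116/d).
(𝟙 * Id)(116) = 210

Divisors of 116: [1, 2, 4, 29, 58, 116]. For each d | 116:
  d = 1: 𝟙(1) · Id(116/1) = 1 · 116 = 116
  d = 2: 𝟙(2) · Id(116/2) = 1 · 58 = 58
  d = 4: 𝟙(4) · Id(116/4) = 1 · 29 = 29
  d = 29: 𝟙(29) · Id(116/29) = 1 · 4 = 4
  d = 58: 𝟙(58) · Id(116/58) = 1 · 2 = 2
  d = 116: 𝟙(116) · Id(116/116) = 1 · 1 = 1
Summing: (𝟙 * Id)(116) = 116 + 58 + 29 + 4 + 2 + 1 = 210.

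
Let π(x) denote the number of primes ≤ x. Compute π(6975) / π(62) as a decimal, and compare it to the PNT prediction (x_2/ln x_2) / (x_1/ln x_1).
π(6975)/π(62) = 896/18 ≈ 49.7778;  PNT prediction ≈ 52.4631.

π(62) = 18 and π(6975) = 896, so π(6975)/π(62) ≈ 49.7778. The PNT-predicted ratio is (6975/ln(6975)) / (62/ln(62)) ≈ 52.4631. The two agree to within a few percent, as expected.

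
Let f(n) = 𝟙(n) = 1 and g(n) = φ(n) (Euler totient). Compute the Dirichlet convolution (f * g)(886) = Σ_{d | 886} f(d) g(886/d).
(𝟙 * φ)(886) = 886

Divisors of 886: [1, 2, 443, 886]. For each d | 886:
  d = 1: 𝟙(1) · φ(886/1) = 1 · 442 = 442
  d = 2: 𝟙(2) · φ(886/2) = 1 · 442 = 442
  d = 443: 𝟙(443) · φ(886/443) = 1 · 1 = 1
  d = 886: 𝟙(886) · φ(886/886) = 1 · 1 = 1
Summing: (𝟙 * φ)(886) = 442 + 442 + 1 + 1 = 886.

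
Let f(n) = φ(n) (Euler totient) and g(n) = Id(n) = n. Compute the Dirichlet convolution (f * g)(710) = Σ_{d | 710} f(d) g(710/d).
(φ * Id)(710) = 3807

Divisors of 710: [1, 2, 5, 10, 71, 142, 355, 710]. For each d | 710:
  d = 1: φ(1) · Id(710/1) = 1 · 710 = 710
  d = 2: φ(2) · Id(710/2) = 1 · 355 = 355
  d = 5: φ(5) · Id(710/5) = 4 · 142 = 568
  d = 10: φ(10) · Id(710/10) = 4 · 71 = 284
  d = 71: φ(71) · Id(710/71) = 70 · 10 = 700
  d = 142: φ(142) · Id(710/142) = 70 · 5 = 350
  d = 355: φ(355) · Id(710/355) = 280 · 2 = 560
  d = 710: φ(710) · Id(710/710) = 280 · 1 = 280
Summing: (φ * Id)(710) = 710 + 355 + 568 + 284 + 700 + 350 + 560 + 280 = 3807.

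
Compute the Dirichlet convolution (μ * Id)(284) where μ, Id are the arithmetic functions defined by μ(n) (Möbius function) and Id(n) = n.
(μ * Id)(284) = 140

Divisors of 284: [1, 2, 4, 71, 142, 284]. For each d | 284:
  d = 1: μ(1) · Id(284/1) = 1 · 284 = 284
  d = 2: μ(2) · Id(284/2) = -1 · 142 = -142
  d = 4: μ(4) · Id(284/4) = 0 · 71 = 0
  d = 71: μ(71) · Id(284/71) = -1 · 4 = -4
  d = 142: μ(142) · Id(284/142) = 1 · 2 = 2
  d = 284: μ(284) · Id(284/284) = 0 · 1 = 0
Summing: (μ * Id)(284) = 284 + -142 + 0 + -4 + 2 + 0 = 140.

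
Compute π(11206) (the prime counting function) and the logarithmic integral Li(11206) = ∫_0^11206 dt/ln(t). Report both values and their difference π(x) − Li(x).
π(11206) = 1356;  Li(11206) ≈ 1376.26;  π(x) − Li(x) ≈ -20.26.

Direct count of primes ≤ 11206 gives π(11206) = 1356. Numerical evaluation of the logarithmic integral gives Li(11206) ≈ 1376.26. The difference π(x) − Li(x) ≈ -20.26 is typically negative for small/moderate x (Li(x) overestimates), though Littlewood's theorem shows this sign changes infinitely often.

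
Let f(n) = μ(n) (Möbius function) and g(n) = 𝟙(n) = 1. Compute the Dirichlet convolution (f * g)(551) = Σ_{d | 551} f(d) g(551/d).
(μ * 𝟙)(551) = 0

Divisors of 551: [1, 19, 29, 551]. For each d | 551:
  d = 1: μ(1) · 𝟙(551/1) = 1 · 1 = 1
  d = 19: μ(19) · 𝟙(551/19) = -1 · 1 = -1
  d = 29: μ(29) · 𝟙(551/29) = -1 · 1 = -1
  d = 551: μ(551) · 𝟙(551/551) = 1 · 1 = 1
Summing: (μ * 𝟙)(551) = 1 + -1 + -1 + 1 = 0.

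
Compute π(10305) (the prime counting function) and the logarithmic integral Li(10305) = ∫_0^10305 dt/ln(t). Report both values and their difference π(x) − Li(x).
π(10305) = 1264;  Li(10305) ≈ 1279.20;  π(x) − Li(x) ≈ -15.20.

Direct count of primes ≤ 10305 gives π(10305) = 1264. Numerical evaluation of the logarithmic integral gives Li(10305) ≈ 1279.20. The difference π(x) − Li(x) ≈ -15.20 is typically negative for small/moderate x (Li(x) overestimates), though Littlewood's theorem shows this sign changes infinitely often.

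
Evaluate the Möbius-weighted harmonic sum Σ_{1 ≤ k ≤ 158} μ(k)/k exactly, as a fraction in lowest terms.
Σ μ(k)/k = 11043365287080119932070420984761831999214006413190917276901/1684531761605594992411227004188178295812265268947141782020470

Values of μ(k) for 1 ≤ k ≤ 158: μ(1) = 1, μ(2) = -1, μ(3) = -1, μ(5) = -1, μ(6) = 1, μ(7) = -1, μ(10) = 1, μ(11) = -1, μ(13) = -1, μ(14) = 1, μ(15) = 1, μ(17) = -1, μ(19) = -1, μ(21) = 1, μ(22) = 1, μ(23) = -1, μ(26) = 1, μ(29) = -1, μ(30) = -1, μ(31) = -1, μ(33) = 1, μ(34) = 1, μ(35) = 1, μ(37) = -1, μ(38) = 1, μ(39) = 1, μ(41) = -1, μ(42) = -1, μ(43) = -1, μ(46) = 1, μ(47) = -1, μ(51) = 1, μ(53) = -1, μ(55) = 1, μ(57) = 1, μ(58) = 1, μ(59) = -1, μ(61) = -1, μ(62) = 1, μ(65) = 1, μ(66) = -1, μ(67) = -1, μ(69) = 1, μ(70) = -1, μ(71) = -1, μ(73) = -1, μ(74) = 1, μ(77) = 1, μ(78) = -1, μ(79) = -1, μ(82) = 1, μ(83) = -1, μ(85) = 1, μ(86) = 1, μ(87) = 1, μ(89) = -1, μ(91) = 1, μ(93) = 1, μ(94) = 1, μ(95) = 1, μ(97) = -1, μ(101) = -1, μ(102) = -1, μ(103) = -1, μ(105) = -1, μ(106) = 1, μ(107) = -1, μ(109) = -1, μ(110) = -1, μ(111) = 1, μ(113) = -1, μ(114) = -1, μ(115) = 1, μ(118) = 1, μ(119) = 1, μ(122) = 1, μ(123) = 1, μ(127) = -1, μ(129) = 1, μ(130) = -1, μ(131) = -1, μ(133) = 1, μ(134) = 1, μ(137) = -1, μ(138) = -1, μ(139) = -1, μ(141) = 1, μ(142) = 1, μ(143) = 1, μ(145) = 1, μ(146) = 1, μ(149) = -1, μ(151) = -1, μ(154) = -1, μ(155) = 1, μ(157) = -1, μ(158) = 1, with μ = 0 on non-squarefree integers. Summing μ(k)/k for k where μ(k) ≠ 0 gives 11043365287080119932070420984761831999214006413190917276901/1684531761605594992411227004188178295812265268947141782020470 ≈ 0.0066. (PNT ⟺ this sum → 0 as n → ∞.)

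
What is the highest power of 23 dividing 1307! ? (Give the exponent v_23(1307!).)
v_23(1307!) = 58

Legendre's formula: v_p(n!) = Σ_{k ≥ 1} ⌊n / p^k⌋. For p = 23, n = 1307, the terms are:
  ⌊1307/23^1⌋ = ⌊1307/23⌋ = 56
  ⌊1307/23^2⌋ = ⌊1307/529⌋ = 2
(the next term ⌊1307/23^3⌋ = 0, terminating the sum). Summing: v_23(1307!) = 56 + 2 = 58.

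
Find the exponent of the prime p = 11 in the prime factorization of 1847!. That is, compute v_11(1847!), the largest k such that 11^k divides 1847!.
v_11(1847!) = 183

Legendre's formula: v_p(n!) = Σ_{k ≥ 1} ⌊n / p^k⌋. For p = 11, n = 1847, the terms are:
  ⌊1847/11^1⌋ = ⌊1847/11⌋ = 167
  ⌊1847/11^2⌋ = ⌊1847/121⌋ = 15
  ⌊1847/11^3⌋ = ⌊1847/1331⌋ = 1
(the next term ⌊1847/11^4⌋ = 0, terminating the sum). Summing: v_11(1847!) = 167 + 15 + 1 = 183.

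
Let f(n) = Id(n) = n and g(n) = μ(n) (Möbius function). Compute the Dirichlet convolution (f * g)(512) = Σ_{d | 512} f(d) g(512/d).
(Id * μ)(512) = 256

Divisors of 512: [1, 2, 4, 8, 16, 32, 64, 128, 256, 512]. For each d | 512:
  d = 1: Id(1) · μ(512/1) = 1 · 0 = 0
  d = 2: Id(2) · μ(512/2) = 2 · 0 = 0
  d = 4: Id(4) · μ(512/4) = 4 · 0 = 0
  d = 8: Id(8) · μ(512/8) = 8 · 0 = 0
  d = 16: Id(16) · μ(512/16) = 16 · 0 = 0
  d = 32: Id(32) · μ(512/32) = 32 · 0 = 0
  d = 64: Id(64) · μ(512/64) = 64 · 0 = 0
  d = 128: Id(128) · μ(512/128) = 128 · 0 = 0
  d = 256: Id(256) · μ(512/256) = 256 · -1 = -256
  d = 512: Id(512) · μ(512/512) = 512 · 1 = 512
Summing: (Id * μ)(512) = 0 + 0 + 0 + 0 + 0 + 0 + 0 + 0 + -256 + 512 = 256.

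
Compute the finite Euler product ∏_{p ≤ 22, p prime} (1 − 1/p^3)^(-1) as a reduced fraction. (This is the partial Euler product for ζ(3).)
∏ = 3674541645775/3057655868928

The primes p ≤ 22 are [2, 3, 5, 7, 11, 13, 17, 19]. For each prime, (1 − 1/p^3)^(-1) = p^3 / (p^3 − 1). The product is (1 − 1/2^3)^(-1), (1 − 1/3^3)^(-1), (1 − 1/5^3)^(-1), (1 − 1/7^3)^(-1), (1 − 1/11^3)^(-1), (1 − 1/13^3)^(-1), (1 − 1/17^3)^(-1), (1 − 1/19^3)^(-1) = ∏ p^3 / (p^3 − 1) = 3674541645775/3057655868928.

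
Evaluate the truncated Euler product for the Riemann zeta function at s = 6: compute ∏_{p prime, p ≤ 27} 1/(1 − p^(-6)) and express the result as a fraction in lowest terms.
∏ = 7921457489978054880231124911875/7786417203783354362865572118528

The primes p ≤ 27 are [2, 3, 5, 7, 11, 13, 17, 19, 23]. For each prime, (1 − 1/p^6)^(-1) = p^6 / (p^6 − 1). The product is (1 − 1/2^6)^(-1), (1 − 1/3^6)^(-1), (1 − 1/5^6)^(-1), (1 − 1/7^6)^(-1), (1 − 1/11^6)^(-1), (1 − 1/13^6)^(-1), (1 − 1/17^6)^(-1), (1 − 1/19^6)^(-1), (1 − 1/23^6)^(-1) = ∏ p^6 / (p^6 − 1) = 7921457489978054880231124911875/7786417203783354362865572118528.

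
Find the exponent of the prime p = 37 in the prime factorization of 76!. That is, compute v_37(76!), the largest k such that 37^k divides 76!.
v_37(76!) = 2

Legendre's formula: v_p(n!) = Σ_{k ≥ 1} ⌊n / p^k⌋. For p = 37, n = 76, the terms are:
  ⌊76/37^1⌋ = ⌊76/37⌋ = 2
(the next term ⌊76/37^2⌋ = 0, terminating the sum). Summing: v_37(76!) = 2 = 2.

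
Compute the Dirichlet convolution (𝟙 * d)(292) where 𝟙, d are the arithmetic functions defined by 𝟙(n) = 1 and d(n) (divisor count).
(𝟙 * d)(292) = 18

Divisors of 292: [1, 2, 4, 73, 146, 292]. For each d | 292:
  d = 1: 𝟙(1) · d(292/1) = 1 · 6 = 6
  d = 2: 𝟙(2) · d(292/2) = 1 · 4 = 4
  d = 4: 𝟙(4) · d(292/4) = 1 · 2 = 2
  d = 73: 𝟙(73) · d(292/73) = 1 · 3 = 3
  d = 146: 𝟙(146) · d(292/146) = 1 · 2 = 2
  d = 292: 𝟙(292) · d(292/292) = 1 · 1 = 1
Summing: (𝟙 * d)(292) = 6 + 4 + 2 + 3 + 2 + 1 = 18.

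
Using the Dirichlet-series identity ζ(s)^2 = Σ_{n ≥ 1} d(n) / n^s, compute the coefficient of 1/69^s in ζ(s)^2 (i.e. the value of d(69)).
d(69) = 4

ζ(s)^2 = (Σ 1/m^s)(Σ 1/k^s). The coefficient of 1/n^s in the product is the number of ordered pairs (m, k) with mk = n, which equals d(n). For n = 69, divisors are [1, 3, 23, 69], so d(69) = 4.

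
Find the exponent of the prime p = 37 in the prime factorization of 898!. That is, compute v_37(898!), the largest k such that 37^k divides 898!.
v_37(898!) = 24

Legendre's formula: v_p(n!) = Σ_{k ≥ 1} ⌊n / p^k⌋. For p = 37, n = 898, the terms are:
  ⌊898/37^1⌋ = ⌊898/37⌋ = 24
(the next term ⌊898/37^2⌋ = 0, terminating the sum). Summing: v_37(898!) = 24 = 24.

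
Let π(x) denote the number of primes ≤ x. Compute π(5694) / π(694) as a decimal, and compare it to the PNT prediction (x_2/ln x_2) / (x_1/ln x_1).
π(5694)/π(694) = 750/125 ≈ 6.0000;  PNT prediction ≈ 6.2076.

π(694) = 125 and π(5694) = 750, so π(5694)/π(694) ≈ 6.0000. The PNT-predicted ratio is (5694/ln(5694)) / (694/ln(694)) ≈ 6.2076. The two agree to within a few percent, as expected.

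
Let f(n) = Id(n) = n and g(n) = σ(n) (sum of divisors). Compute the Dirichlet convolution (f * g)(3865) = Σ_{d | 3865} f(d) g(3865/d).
(Id * σ)(3865) = 17017

Divisors of 3865: [1, 5, 773, 3865]. For each d | 3865:
  d = 1: Id(1) · σ(3865/1) = 1 · 4644 = 4644
  d = 5: Id(5) · σ(3865/5) = 5 · 774 = 3870
  d = 773: Id(773) · σ(3865/773) = 773 · 6 = 4638
  d = 3865: Id(3865) · σ(3865/3865) = 3865 · 1 = 3865
Summing: (Id * σ)(3865) = 4644 + 3870 + 4638 + 3865 = 17017.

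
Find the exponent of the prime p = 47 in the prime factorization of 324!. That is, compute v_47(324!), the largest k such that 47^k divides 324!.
v_47(324!) = 6

Legendre's formula: v_p(n!) = Σ_{k ≥ 1} ⌊n / p^k⌋. For p = 47, n = 324, the terms are:
  ⌊324/47^1⌋ = ⌊324/47⌋ = 6
(the next term ⌊324/47^2⌋ = 0, terminating the sum). Summing: v_47(324!) = 6 = 6.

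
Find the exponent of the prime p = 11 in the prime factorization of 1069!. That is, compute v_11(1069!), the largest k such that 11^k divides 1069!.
v_11(1069!) = 105

Legendre's formula: v_p(n!) = Σ_{k ≥ 1} ⌊n / p^k⌋. For p = 11, n = 1069, the terms are:
  ⌊1069/11^1⌋ = ⌊1069/11⌋ = 97
  ⌊1069/11^2⌋ = ⌊1069/121⌋ = 8
(the next term ⌊1069/11^3⌋ = 0, terminating the sum). Summing: v_11(1069!) = 97 + 8 = 105.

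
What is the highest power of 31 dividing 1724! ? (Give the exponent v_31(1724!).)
v_31(1724!) = 56

Legendre's formula: v_p(n!) = Σ_{k ≥ 1} ⌊n / p^k⌋. For p = 31, n = 1724, the terms are:
  ⌊1724/31^1⌋ = ⌊1724/31⌋ = 55
  ⌊1724/31^2⌋ = ⌊1724/961⌋ = 1
(the next term ⌊1724/31^3⌋ = 0, terminating the sum). Summing: v_31(1724!) = 55 + 1 = 56.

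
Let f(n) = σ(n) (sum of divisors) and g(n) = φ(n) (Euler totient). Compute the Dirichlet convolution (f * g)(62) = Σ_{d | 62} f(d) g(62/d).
(σ * φ)(62) = 248

Divisors of 62: [1, 2, 31, 62]. For each d | 62:
  d = 1: σ(1) · φ(62/1) = 1 · 30 = 30
  d = 2: σ(2) · φ(62/2) = 3 · 30 = 90
  d = 31: σ(31) · φ(62/31) = 32 · 1 = 32
  d = 62: σ(62) · φ(62/62) = 96 · 1 = 96
Summing: (σ * φ)(62) = 30 + 90 + 32 + 96 = 248.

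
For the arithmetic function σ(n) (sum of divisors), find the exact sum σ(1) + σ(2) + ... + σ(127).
Σ_{n ≤ 127} σ(n) = 13280

Compute σ(n) for each 1 ≤ n ≤ 127: σ(1) = 1, σ(2) = 3, σ(3) = 4, σ(4) = 7, σ(5) = 6, σ(6) = 12, σ(7) = 8, σ(8) = 15, σ(9) = 13, σ(10) = 18, σ(11) = 12, σ(12) = 28, σ(13) = 14, σ(14) = 24, σ(15) = 24, σ(16) = 31, σ(17) = 18, σ(18) = 39, σ(19) = 20, σ(20) = 42, σ(21) = 32, σ(22) = 36, σ(23) = 24, σ(24) = 60, σ(25) = 31, σ(26) = 42, σ(27) = 40, σ(28) = 56, σ(29) = 30, σ(30) = 72, σ(31) = 32, σ(32) = 63, σ(33) = 48, σ(34) = 54, σ(35) = 48, σ(36) = 91, σ(37) = 38, σ(38) = 60, σ(39) = 56, σ(40) = 90, σ(41) = 42, σ(42) = 96, σ(43) = 44, σ(44) = 84, σ(45) = 78, σ(46) = 72, σ(47) = 48, σ(48) = 124, σ(49) = 57, σ(50) = 93, σ(51) = 72, σ(52) = 98, σ(53) = 54, σ(54) = 120, σ(55) = 72, σ(56) = 120, σ(57) = 80, σ(58) = 90, σ(59) = 60, σ(60) = 168, σ(61) = 62, σ(62) = 96, σ(63) = 104, σ(64) = 127, σ(65) = 84, σ(66) = 144, σ(67) = 68, σ(68) = 126, σ(69) = 96, σ(70) = 144, σ(71) = 72, σ(72) = 195, σ(73) = 74, σ(74) = 114, σ(75) = 124, σ(76) = 140, σ(77) = 96, σ(78) = 168, σ(79) = 80, σ(80) = 186, σ(81) = 121, σ(82) = 126, σ(83) = 84, σ(84) = 224, σ(85) = 108, σ(86) = 132, σ(87) = 120, σ(88) = 180, σ(89) = 90, σ(90) = 234, σ(91) = 112, σ(92) = 168, σ(93) = 128, σ(94) = 144, σ(95) = 120, σ(96) = 252, σ(97) = 98, σ(98) = 171, σ(99) = 156, σ(100) = 217, σ(101) = 102, σ(102) = 216, σ(103) = 104, σ(104) = 210, σ(105) = 192, σ(106) = 162, σ(107) = 108, σ(108) = 280, σ(109) = 110, σ(110) = 216, σ(111) = 152, σ(112) = 248, σ(113) = 114, σ(114) = 240, σ(115) = 144, σ(116) = 210, σ(117) = 182, σ(118) = 180, σ(119) = 144, σ(120) = 360, σ(121) = 133, σ(122) = 186, σ(123) = 168, σ(124) = 224, σ(125) = 156, σ(126) = 312, σ(127) = 128. Summing all 127 values: 13280. (Average order: Σ_{n ≤ x} σ(n) ~ (π²/12) x². For x = 127, (π²/12)·127² ≈ 13265.57.)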